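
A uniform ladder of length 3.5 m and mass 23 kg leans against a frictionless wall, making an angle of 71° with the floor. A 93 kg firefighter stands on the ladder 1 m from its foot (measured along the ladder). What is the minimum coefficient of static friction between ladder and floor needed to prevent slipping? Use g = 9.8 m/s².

Taking torques about the foot of the ladder:
Ladder weight 23×9.8 = 225.4 N acts at 1.75 m along the ladder; its horizontal arm is 1.75·cos71° = 0.5697 m → τ = 128.4 N·m clockwise.
Firefighter: 93×9.8 = 911.4 N at 1 m → arm 0.3256 m → τ = 296.8 N·m clockwise.
Wall normal N acts horizontally at the top; its moment arm is the height L sinθ = 3.5·sin71° = 3.309 m, counterclockwise.
Στ = 0 ⇒ N × 3.309 = 425.2 ⇒ N = 128.5 N.
ΣFx = 0 ⇒ f = N_wall = 128.5 N. ΣFy = 0 ⇒ N_floor = 1137 N.
μ_min = f / N_floor = 128.5 / 1137 = 0.113.

μ_min ≈ 0.113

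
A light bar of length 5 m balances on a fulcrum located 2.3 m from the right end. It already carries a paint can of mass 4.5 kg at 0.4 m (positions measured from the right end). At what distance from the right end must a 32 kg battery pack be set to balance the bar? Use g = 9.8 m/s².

x ≈ 2.57 m from the right end

Choose the fulcrum (at 2.3 m from the right end) as the axis so the support reaction has zero arm there.
Paint can: 4.5 × 9.8 = 44.1 N down at 0.4 m → arm 1.9 m, τ = 44.1 × 1.9 = 83.79 N·m clockwise.
Net moment of existing loads = 83.79 N·m clockwise.
The battery pack weighs 32 × 9.8 = 313.6 N and must supply an equal counterclockwise moment, so its lever arm about the fulcrum is 83.79 / 313.6 = 0.267 m.
That puts it at 2.3 + 0.267 = 2.57 m from the right end.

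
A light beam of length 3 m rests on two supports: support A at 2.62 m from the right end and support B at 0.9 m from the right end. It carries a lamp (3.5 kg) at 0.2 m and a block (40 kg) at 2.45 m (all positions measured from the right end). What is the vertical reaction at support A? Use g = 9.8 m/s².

About support B:
Lamp: 3.5 × 9.8 = 34.3 N down at 0.2 m → arm 0.7 m, τ = 34.3 × 0.7 = 24.01 N·m clockwise.
Block: 40 × 9.8 = 392 N down at 2.45 m → arm 1.55 m, τ = 392 × 1.55 = 607.6 N·m counterclockwise.
Net load moment about support B = 583.6 N·m counterclockwise.
Reaction R at support A is upward at 2.62 m, arm 1.72 m → moment R × 1.72 clockwise.
Στ = 0 ⇒ R × 1.72 = 583.6 ⇒ R = 339 N.

R_A ≈ 339 N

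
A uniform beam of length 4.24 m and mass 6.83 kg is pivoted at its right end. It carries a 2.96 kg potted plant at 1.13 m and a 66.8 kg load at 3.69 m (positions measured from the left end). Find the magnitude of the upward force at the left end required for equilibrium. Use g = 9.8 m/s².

F ≈ 140 N

Take moments about the right end.
Beam weight: 6.83 × 9.8 = 66.93 N down at 2.12 m → arm 2.12 m, τ = 66.93 × 2.12 = 141.9 N·m counterclockwise.
Potted plant: 2.96 × 9.8 = 29.01 N down at 1.13 m → arm 3.11 m, τ = 29.01 × 3.11 = 90.22 N·m counterclockwise.
Load: 66.8 × 9.8 = 654.6 N down at 3.69 m → arm 0.55 m, τ = 654.6 × 0.55 = 360 N·m counterclockwise.
Net moment of the loads = 592.1 N·m counterclockwise.
The upward force F acts at the left end, arm 4.24 m, giving F × 4.24 clockwise.
Στ = 0 ⇒ F × 4.24 = 592.1 ⇒ F = 592.1 / 4.24 = 140 N.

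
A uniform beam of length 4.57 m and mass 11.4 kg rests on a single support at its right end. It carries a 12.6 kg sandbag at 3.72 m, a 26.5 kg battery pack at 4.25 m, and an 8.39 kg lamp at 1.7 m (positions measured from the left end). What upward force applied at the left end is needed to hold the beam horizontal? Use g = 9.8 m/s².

F ≈ 149 N

Taking torques about the right end:
Beam weight: 11.4 × 9.8 = 111.7 N down at 2.285 m → arm 2.285 m, τ = 111.7 × 2.285 = 255.2 N·m counterclockwise.
Sandbag: 12.6 × 9.8 = 123.5 N down at 3.72 m → arm 0.85 m, τ = 123.5 × 0.85 = 105 N·m counterclockwise.
Battery pack: 26.5 × 9.8 = 259.7 N down at 4.25 m → arm 0.32 m, τ = 259.7 × 0.32 = 83.1 N·m counterclockwise.
Lamp: 8.39 × 9.8 = 82.22 N down at 1.7 m → arm 2.87 m, τ = 82.22 × 2.87 = 236 N·m counterclockwise.
Net moment of the loads = 679.3 N·m counterclockwise.
The upward force F acts at the left end, arm 4.57 m, giving F × 4.57 clockwise.
Στ = 0 ⇒ F × 4.57 = 679.3 ⇒ F = 679.3 / 4.57 = 149 N.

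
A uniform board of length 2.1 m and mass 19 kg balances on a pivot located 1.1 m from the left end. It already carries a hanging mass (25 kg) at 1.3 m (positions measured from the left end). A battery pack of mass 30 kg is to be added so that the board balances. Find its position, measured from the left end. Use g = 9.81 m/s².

Choose the pivot (at 1.1 m from the left end) as the axis so the support reaction has zero arm there.
Beam weight: 19 × 9.81 = 186.4 N down at 1.05 m → arm 0.05 m, τ = 186.4 × 0.05 = 9.32 N·m counterclockwise.
Hanging mass: 25 × 9.81 = 245.2 N down at 1.3 m → arm 0.2 m, τ = 245.2 × 0.2 = 49.04 N·m clockwise.
Net moment of existing loads = 39.72 N·m clockwise.
The battery pack weighs 30 × 9.81 = 294.3 N and must supply an equal counterclockwise moment, so its lever arm about the pivot is 39.72 / 294.3 = 0.135 m.
That puts it at 1.1 − 0.135 = 0.965 m from the left end.

x ≈ 0.965 m from the left end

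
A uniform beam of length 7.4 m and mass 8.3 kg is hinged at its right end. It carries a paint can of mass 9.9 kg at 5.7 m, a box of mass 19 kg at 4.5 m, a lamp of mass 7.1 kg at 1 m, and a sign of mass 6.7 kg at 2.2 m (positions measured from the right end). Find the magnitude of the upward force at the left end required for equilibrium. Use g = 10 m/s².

Taking torques about the right end:
Beam weight: 8.3 × 10 = 83 N down at 3.7 m → arm 3.7 m, τ = 83 × 3.7 = 307.1 N·m counterclockwise.
Paint can: 9.9 × 10 = 99 N down at 5.7 m → arm 5.7 m, τ = 99 × 5.7 = 564.3 N·m counterclockwise.
Box: 19 × 10 = 190 N down at 4.5 m → arm 4.5 m, τ = 190 × 4.5 = 855 N·m counterclockwise.
Lamp: 7.1 × 10 = 71 N down at 1 m → arm 1 m, τ = 71 × 1 = 71 N·m counterclockwise.
Sign: 6.7 × 10 = 67 N down at 2.2 m → arm 2.2 m, τ = 67 × 2.2 = 147.4 N·m counterclockwise.
Net moment of the loads = 1945 N·m counterclockwise.
The upward force F acts at the left end, arm 7.4 m, giving F × 7.4 clockwise.
Στ = 0 ⇒ F × 7.4 = 1945 ⇒ F = 1945 / 7.4 = 263 N.

F ≈ 263 N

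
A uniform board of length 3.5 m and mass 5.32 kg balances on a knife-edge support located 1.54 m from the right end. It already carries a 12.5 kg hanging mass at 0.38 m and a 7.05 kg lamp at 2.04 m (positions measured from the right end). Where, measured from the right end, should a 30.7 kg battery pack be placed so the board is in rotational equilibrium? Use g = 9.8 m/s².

Choose the knife-edge support (at 1.54 m from the right end) as the axis so the support reaction has zero arm there.
Beam weight: 5.32 × 9.8 = 52.14 N down at 1.75 m → arm 0.21 m, τ = 52.14 × 0.21 = 10.95 N·m counterclockwise.
Hanging mass: 12.5 × 9.8 = 122.5 N down at 0.38 m → arm 1.16 m, τ = 122.5 × 1.16 = 142.1 N·m clockwise.
Lamp: 7.05 × 9.8 = 69.09 N down at 2.04 m → arm 0.5 m, τ = 69.09 × 0.5 = 34.55 N·m counterclockwise.
Net moment of existing loads = 96.6 N·m clockwise.
The battery pack weighs 30.7 × 9.8 = 300.9 N and must supply an equal counterclockwise moment, so its lever arm about the knife-edge support is 96.6 / 300.9 = 0.321 m.
That puts it at 1.54 + 0.321 = 1.86 m from the right end.

x ≈ 1.86 m from the right end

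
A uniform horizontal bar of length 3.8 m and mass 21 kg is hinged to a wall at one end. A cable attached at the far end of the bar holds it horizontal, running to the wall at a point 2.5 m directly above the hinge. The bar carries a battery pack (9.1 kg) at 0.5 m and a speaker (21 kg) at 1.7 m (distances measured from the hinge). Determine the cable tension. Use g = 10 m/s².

T ≈ 384 N

Taking torques about the hinge:
Beam weight: 21 × 10 = 210 N down at 1.9 m → arm 1.9 m, τ = 210 × 1.9 = 399 N·m clockwise.
Battery pack: 9.1 × 10 = 91 N down at 0.5 m → arm 0.5 m, τ = 91 × 0.5 = 45.5 N·m clockwise.
Speaker: 21 × 10 = 210 N down at 1.7 m → arm 1.7 m, τ = 210 × 1.7 = 357 N·m clockwise.
Total clockwise load moment = 801.5 N·m.
The cable tension T acts at 3.8 m; only its component perpendicular to the bar, T sinθ, produces torque. sinθ = h/√(h²+d²) = 2.5/√(2.5²+3.8²) = 0.5496.
Στ = 0 ⇒ T × 3.8 × 0.5496 = 801.5 ⇒ T = 801.5 / 2.088 = 384 N.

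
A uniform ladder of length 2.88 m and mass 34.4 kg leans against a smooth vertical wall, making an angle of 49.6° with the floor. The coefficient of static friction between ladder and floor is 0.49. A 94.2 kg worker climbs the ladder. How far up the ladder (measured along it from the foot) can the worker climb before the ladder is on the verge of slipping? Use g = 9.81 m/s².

d ≈ 1.74 m

Taking torques about the foot of the ladder:
Ladder weight 34.4×9.81 = 337.5 N acts at 1.44 m along the ladder; its horizontal arm is 1.44·cos49.6° = 0.9333 m → τ = 315 N·m clockwise.
Worker weight 94.2×9.81 = 924.1 N at distance d → arm d·cos49.6° → τ = 924.1·d·0.6481 clockwise.
Wall normal N at the top has arm L sinθ = 2.193 m counterclockwise, so Στ = 0 gives N·2.193 = 315 + 598.9·d.
ΣFy = 0 ⇒ N_floor = 1262 N, so the maximum friction is μ_s·N_floor = 0.49×1262 = 618.4 N. ΣFx = 0 ⇒ N_wall = f, so at the slipping point N = 618.4 N.
Substituting: 618.4×2.193 = 315 + 598.9·d ⇒ d = (1356 − 315) / 598.9 = 1.74 m.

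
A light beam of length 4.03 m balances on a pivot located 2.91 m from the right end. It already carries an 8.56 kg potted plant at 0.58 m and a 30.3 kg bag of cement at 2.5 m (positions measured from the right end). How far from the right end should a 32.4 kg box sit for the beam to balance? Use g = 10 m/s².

x ≈ 3.91 m from the right end

Take moments about the pivot (at 2.91 m from the right end).
Potted plant: 8.56 × 10 = 85.6 N down at 0.58 m → arm 2.33 m, τ = 85.6 × 2.33 = 199.4 N·m clockwise.
Bag of cement: 30.3 × 10 = 303 N down at 2.5 m → arm 0.41 m, τ = 303 × 0.41 = 124.2 N·m clockwise.
Net moment of existing loads = 323.6 N·m clockwise.
The box weighs 32.4 × 10 = 324 N and must supply an equal counterclockwise moment, so its lever arm about the pivot is 323.6 / 324 = 0.999 m.
That puts it at 2.91 + 0.999 = 3.91 m from the right end.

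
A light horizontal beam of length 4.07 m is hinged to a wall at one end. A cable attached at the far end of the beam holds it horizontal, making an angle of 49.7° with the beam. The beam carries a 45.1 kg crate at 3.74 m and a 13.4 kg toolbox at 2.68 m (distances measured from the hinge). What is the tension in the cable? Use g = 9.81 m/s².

T ≈ 647 N

About the hinge:
Crate: 45.1 × 9.81 = 442.4 N down at 3.74 m → arm 3.74 m, τ = 442.4 × 3.74 = 1655 N·m clockwise.
Toolbox: 13.4 × 9.81 = 131.5 N down at 2.68 m → arm 2.68 m, τ = 131.5 × 2.68 = 352.4 N·m clockwise.
Total clockwise load moment = 2007 N·m.
The cable tension T acts at 4.07 m; only its component perpendicular to the beam, T sinθ, produces torque. sin 49.7° = 0.7627.
Balancing moments: T × 4.07 × 0.7627 = 2007, giving T = 2007 / 3.104 = 647 N.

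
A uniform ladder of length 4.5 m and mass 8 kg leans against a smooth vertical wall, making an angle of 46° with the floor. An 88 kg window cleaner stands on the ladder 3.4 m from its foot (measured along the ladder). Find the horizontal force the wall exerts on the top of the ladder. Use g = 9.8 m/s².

Sum moments about the foot of the ladder (the floor normal and friction both act there and drop out).
Ladder weight 8×9.8 = 78.4 N acts at 2.25 m along the ladder; its horizontal arm is 2.25·cos46° = 1.563 m → τ = 122.5 N·m clockwise.
Window cleaner: 88×9.8 = 862.4 N at 3.4 m → arm 2.362 m → τ = 2037 N·m clockwise.
Wall normal N acts horizontally at the top; its moment arm is the height L sinθ = 4.5·sin46° = 3.237 m, counterclockwise.
Balancing moments: N × 3.237 = 2160, giving N = 667 N.

N_wall ≈ 667 N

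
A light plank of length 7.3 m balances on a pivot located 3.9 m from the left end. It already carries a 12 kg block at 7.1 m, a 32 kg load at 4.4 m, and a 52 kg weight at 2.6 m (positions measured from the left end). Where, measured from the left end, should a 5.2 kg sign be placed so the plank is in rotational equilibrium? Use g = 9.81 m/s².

x ≈ 6.44 m from the left end

Taking torques about the pivot (at 3.9 m from the left end):
Block: 12 × 9.81 = 117.7 N down at 7.1 m → arm 3.2 m, τ = 117.7 × 3.2 = 376.6 N·m clockwise.
Load: 32 × 9.81 = 313.9 N down at 4.4 m → arm 0.5 m, τ = 313.9 × 0.5 = 156.9 N·m clockwise.
Weight: 52 × 9.81 = 510.1 N down at 2.6 m → arm 1.3 m, τ = 510.1 × 1.3 = 663.1 N·m counterclockwise.
Net moment of existing loads = 129.6 N·m counterclockwise.
The sign weighs 5.2 × 9.81 = 51.01 N and must supply an equal clockwise moment, so its lever arm about the pivot is 129.6 / 51.01 = 2.54 m.
That puts it at 3.9 + 2.54 = 6.44 m from the left end.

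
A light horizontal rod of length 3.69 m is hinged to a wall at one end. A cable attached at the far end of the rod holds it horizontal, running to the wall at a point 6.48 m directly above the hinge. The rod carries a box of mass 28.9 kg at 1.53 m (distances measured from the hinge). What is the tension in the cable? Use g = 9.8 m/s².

T ≈ 135 N

Taking torques about the hinge:
Box: 28.9 × 9.8 = 283.2 N down at 1.53 m → arm 1.53 m, τ = 283.2 × 1.53 = 433.3 N·m clockwise.
Total clockwise load moment = 433.3 N·m.
The cable tension T acts at 3.69 m; only its component perpendicular to the rod, T sinθ, produces torque. sinθ = h/√(h²+d²) = 6.48/√(6.48²+3.69²) = 0.869.
Balancing moments: T × 3.69 × 0.869 = 433.3, giving T = 433.3 / 3.207 = 135 N.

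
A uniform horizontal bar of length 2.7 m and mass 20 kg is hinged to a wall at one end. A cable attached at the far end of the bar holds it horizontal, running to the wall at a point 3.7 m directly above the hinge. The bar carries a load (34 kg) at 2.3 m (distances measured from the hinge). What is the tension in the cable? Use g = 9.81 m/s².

About the hinge:
Beam weight: 20 × 9.81 = 196.2 N down at 1.35 m → arm 1.35 m, τ = 196.2 × 1.35 = 264.9 N·m clockwise.
Load: 34 × 9.81 = 333.5 N down at 2.3 m → arm 2.3 m, τ = 333.5 × 2.3 = 767 N·m clockwise.
Total clockwise load moment = 1032 N·m.
The cable tension T acts at 2.7 m; only its component perpendicular to the bar, T sinθ, produces torque. sinθ = h/√(h²+d²) = 3.7/√(3.7²+2.7²) = 0.8078.
Setting net torque to zero: T × 2.7 × 0.8078 = 1032 → T = 1032 / 2.181 = 473 N.

T ≈ 473 N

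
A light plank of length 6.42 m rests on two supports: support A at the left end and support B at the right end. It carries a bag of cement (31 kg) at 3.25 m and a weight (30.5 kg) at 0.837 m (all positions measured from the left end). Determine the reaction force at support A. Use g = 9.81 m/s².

R_A ≈ 410 N

Taking torques about support B:
Bag of cement: 31 × 9.81 = 304.1 N down at 3.25 m → arm 3.17 m, τ = 304.1 × 3.17 = 964 N·m counterclockwise.
Weight: 30.5 × 9.81 = 299.2 N down at 0.837 m → arm 5.583 m, τ = 299.2 × 5.583 = 1670 N·m counterclockwise.
Net load moment about support B = 2634 N·m counterclockwise.
Reaction R at support A is upward at 0 m, arm 6.42 m → moment R × 6.42 clockwise.
Balancing moments: R × 6.42 = 2634, giving R = 410 N.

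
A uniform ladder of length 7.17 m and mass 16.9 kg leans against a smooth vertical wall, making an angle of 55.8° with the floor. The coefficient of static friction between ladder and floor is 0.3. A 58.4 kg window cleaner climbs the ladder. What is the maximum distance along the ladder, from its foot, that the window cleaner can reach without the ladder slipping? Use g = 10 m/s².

Choose the foot of the ladder as the axis so the floor normal and friction both act there and drop out.
Ladder weight 16.9×10 = 169 N acts at 3.585 m along the ladder; its horizontal arm is 3.585·cos55.8° = 2.015 m → τ = 340.5 N·m clockwise.
Window cleaner weight 58.4×10 = 584 N at distance d → arm d·cos55.8° → τ = 584·d·0.5621 clockwise.
Wall normal N at the top has arm L sinθ = 5.93 m counterclockwise, so Στ = 0 gives N·5.93 = 340.5 + 328.3·d.
ΣFy = 0 ⇒ N_floor = 753 N, so the maximum friction is μ_s·N_floor = 0.3×753 = 225.9 N. ΣFx = 0 ⇒ N_wall = f, so at the slipping point N = 225.9 N.
Substituting: 225.9×5.93 = 340.5 + 328.3·d ⇒ d = (1340 − 340.5) / 328.3 = 3.04 m.

d ≈ 3.04 m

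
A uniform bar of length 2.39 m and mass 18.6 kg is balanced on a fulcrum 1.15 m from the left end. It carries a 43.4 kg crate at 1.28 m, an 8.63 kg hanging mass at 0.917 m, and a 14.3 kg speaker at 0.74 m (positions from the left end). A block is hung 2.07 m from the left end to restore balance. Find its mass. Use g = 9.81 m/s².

Taking torques about the fulcrum (at 1.15 m from the left end):
Beam weight: 18.6 × 9.81 = 182.5 N down at 1.195 m → arm 0.045 m, τ = 182.5 × 0.045 = 8.213 N·m clockwise.
Crate: 43.4 × 9.81 = 425.8 N down at 1.28 m → arm 0.13 m, τ = 425.8 × 0.13 = 55.35 N·m clockwise.
Hanging mass: 8.63 × 9.81 = 84.66 N down at 0.917 m → arm 0.233 m, τ = 84.66 × 0.233 = 19.73 N·m counterclockwise.
Speaker: 14.3 × 9.81 = 140.3 N down at 0.74 m → arm 0.41 m, τ = 140.3 × 0.41 = 57.52 N·m counterclockwise.
Net moment of known loads = 13.69 N·m counterclockwise.
An unknown mass m at 2.07 m has arm 0.92 m; its moment is m·g·0.92 clockwise.
For rotational equilibrium, m × 9.81 × 0.92 = 13.69, so m = 13.69 / (9.81 × 0.92) = 1.52 kg.

m ≈ 1.52 kg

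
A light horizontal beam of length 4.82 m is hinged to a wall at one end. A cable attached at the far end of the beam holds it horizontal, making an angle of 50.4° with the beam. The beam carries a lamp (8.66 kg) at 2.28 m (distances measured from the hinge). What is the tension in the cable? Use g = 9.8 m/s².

About the hinge:
Lamp: 8.66 × 9.8 = 84.87 N down at 2.28 m → arm 2.28 m, τ = 84.87 × 2.28 = 193.5 N·m clockwise.
Total clockwise load moment = 193.5 N·m.
The cable tension T acts at 4.82 m; only its component perpendicular to the beam, T sinθ, produces torque. sin 50.4° = 0.7705.
For rotational equilibrium, T × 4.82 × 0.7705 = 193.5, so T = 193.5 / 3.714 = 52.1 N.

T ≈ 52.1 N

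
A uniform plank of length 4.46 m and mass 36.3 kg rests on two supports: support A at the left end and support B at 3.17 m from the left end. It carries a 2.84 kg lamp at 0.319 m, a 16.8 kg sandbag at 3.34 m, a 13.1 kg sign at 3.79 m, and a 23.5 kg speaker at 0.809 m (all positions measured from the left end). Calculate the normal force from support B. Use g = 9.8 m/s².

Choose support A as the axis so its reaction then has zero moment arm.
Beam weight: 36.3 × 9.8 = 355.7 N down at 2.23 m → arm 2.23 m, τ = 355.7 × 2.23 = 793.2 N·m clockwise.
Lamp: 2.84 × 9.8 = 27.83 N down at 0.319 m → arm 0.319 m, τ = 27.83 × 0.319 = 8.878 N·m clockwise.
Sandbag: 16.8 × 9.8 = 164.6 N down at 3.34 m → arm 3.34 m, τ = 164.6 × 3.34 = 549.8 N·m clockwise.
Sign: 13.1 × 9.8 = 128.4 N down at 3.79 m → arm 3.79 m, τ = 128.4 × 3.79 = 486.6 N·m clockwise.
Speaker: 23.5 × 9.8 = 230.3 N down at 0.809 m → arm 0.809 m, τ = 230.3 × 0.809 = 186.3 N·m clockwise.
Net load moment about support A = 2025 N·m clockwise.
Reaction R at support B is upward at 3.17 m, arm 3.17 m → moment R × 3.17 counterclockwise.
Setting net torque to zero: R × 3.17 = 2025 → R = 639 N.

R_B ≈ 639 N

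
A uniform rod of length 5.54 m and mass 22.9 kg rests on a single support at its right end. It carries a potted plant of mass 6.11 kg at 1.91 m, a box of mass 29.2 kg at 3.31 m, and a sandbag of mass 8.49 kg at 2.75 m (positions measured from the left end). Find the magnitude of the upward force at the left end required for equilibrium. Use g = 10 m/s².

F ≈ 315 N

Sum moments about the right end (the unknown pivot reaction has zero arm there).
Beam weight: 22.9 × 10 = 229 N down at 2.77 m → arm 2.77 m, τ = 229 × 2.77 = 634.3 N·m counterclockwise.
Potted plant: 6.11 × 10 = 61.1 N down at 1.91 m → arm 3.63 m, τ = 61.1 × 3.63 = 221.8 N·m counterclockwise.
Box: 29.2 × 10 = 292 N down at 3.31 m → arm 2.23 m, τ = 292 × 2.23 = 651.2 N·m counterclockwise.
Sandbag: 8.49 × 10 = 84.9 N down at 2.75 m → arm 2.79 m, τ = 84.9 × 2.79 = 236.9 N·m counterclockwise.
Net moment of the loads = 1744 N·m counterclockwise.
The upward force F acts at the left end, arm 5.54 m, giving F × 5.54 clockwise.
Στ = 0 ⇒ F × 5.54 = 1744 ⇒ F = 1744 / 5.54 = 315 N.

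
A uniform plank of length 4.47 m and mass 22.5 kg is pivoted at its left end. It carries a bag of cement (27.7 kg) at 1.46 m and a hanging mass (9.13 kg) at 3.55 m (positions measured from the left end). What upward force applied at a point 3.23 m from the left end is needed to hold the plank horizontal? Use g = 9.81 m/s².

F ≈ 374 N

About the left end:
Beam weight: 22.5 × 9.81 = 220.7 N down at 2.235 m → arm 2.235 m, τ = 220.7 × 2.235 = 493.3 N·m clockwise.
Bag of cement: 27.7 × 9.81 = 271.7 N down at 1.46 m → arm 1.46 m, τ = 271.7 × 1.46 = 396.7 N·m clockwise.
Hanging mass: 9.13 × 9.81 = 89.57 N down at 3.55 m → arm 3.55 m, τ = 89.57 × 3.55 = 318 N·m clockwise.
Net moment of the loads = 1208 N·m clockwise.
The upward force F acts at a point 3.23 m from the left end, arm 3.23 m, giving F × 3.23 counterclockwise.
Balancing moments: F × 3.23 = 1208, giving F = 1208 / 3.23 = 374 N.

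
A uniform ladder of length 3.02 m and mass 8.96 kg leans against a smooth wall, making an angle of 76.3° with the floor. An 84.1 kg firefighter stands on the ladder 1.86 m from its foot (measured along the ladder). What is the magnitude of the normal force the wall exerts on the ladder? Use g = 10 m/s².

N_wall ≈ 137 N

About the foot of the ladder:
Ladder weight 8.96×10 = 89.6 N acts at 1.51 m along the ladder; its horizontal arm is 1.51·cos76.3° = 0.3576 m → τ = 32.04 N·m clockwise.
Firefighter: 84.1×10 = 841 N at 1.86 m → arm 0.4405 m → τ = 370.5 N·m clockwise.
Wall normal N acts horizontally at the top; its moment arm is the height L sinθ = 3.02·sin76.3° = 2.934 m, counterclockwise.
Στ = 0 ⇒ N × 2.934 = 402.5 ⇒ N = 137 N.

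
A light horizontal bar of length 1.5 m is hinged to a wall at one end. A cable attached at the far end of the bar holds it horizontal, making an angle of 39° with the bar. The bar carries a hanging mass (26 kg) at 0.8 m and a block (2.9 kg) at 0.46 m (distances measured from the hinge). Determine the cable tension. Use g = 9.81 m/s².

T ≈ 230 N

Taking torques about the hinge:
Hanging mass: 26 × 9.81 = 255.1 N down at 0.8 m → arm 0.8 m, τ = 255.1 × 0.8 = 204.1 N·m clockwise.
Block: 2.9 × 9.81 = 28.45 N down at 0.46 m → arm 0.46 m, τ = 28.45 × 0.46 = 13.09 N·m clockwise.
Total clockwise load moment = 217.2 N·m.
The cable tension T acts at 1.5 m; only its component perpendicular to the bar, T sinθ, produces torque. sin 39° = 0.6293.
For rotational equilibrium, T × 1.5 × 0.6293 = 217.2, so T = 217.2 / 0.9439 = 230 N.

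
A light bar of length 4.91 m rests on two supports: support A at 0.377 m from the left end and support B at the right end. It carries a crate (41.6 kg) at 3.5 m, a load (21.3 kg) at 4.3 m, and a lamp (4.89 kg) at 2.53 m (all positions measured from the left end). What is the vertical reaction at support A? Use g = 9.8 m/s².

R_A ≈ 180 N

About support B:
Crate: 41.6 × 9.8 = 407.7 N down at 3.5 m → arm 1.41 m, τ = 407.7 × 1.41 = 574.9 N·m counterclockwise.
Load: 21.3 × 9.8 = 208.7 N down at 4.3 m → arm 0.61 m, τ = 208.7 × 0.61 = 127.3 N·m counterclockwise.
Lamp: 4.89 × 9.8 = 47.92 N down at 2.53 m → arm 2.38 m, τ = 47.92 × 2.38 = 114 N·m counterclockwise.
Net load moment about support B = 816.2 N·m counterclockwise.
Reaction R at support A is upward at 0.377 m, arm 4.533 m → moment R × 4.533 clockwise.
Στ = 0 ⇒ R × 4.533 = 816.2 ⇒ R = 180 N.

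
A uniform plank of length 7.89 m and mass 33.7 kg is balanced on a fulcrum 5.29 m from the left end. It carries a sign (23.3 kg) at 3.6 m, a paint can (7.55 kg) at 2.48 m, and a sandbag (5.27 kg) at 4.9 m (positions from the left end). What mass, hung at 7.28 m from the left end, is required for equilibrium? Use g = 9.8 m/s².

Choose the fulcrum (at 5.29 m from the left end) as the axis so the support reaction has zero arm there.
Beam weight: 33.7 × 9.8 = 330.3 N down at 3.945 m → arm 1.345 m, τ = 330.3 × 1.345 = 444.3 N·m counterclockwise.
Sign: 23.3 × 9.8 = 228.3 N down at 3.6 m → arm 1.69 m, τ = 228.3 × 1.69 = 385.8 N·m counterclockwise.
Paint can: 7.55 × 9.8 = 73.99 N down at 2.48 m → arm 2.81 m, τ = 73.99 × 2.81 = 207.9 N·m counterclockwise.
Sandbag: 5.27 × 9.8 = 51.65 N down at 4.9 m → arm 0.39 m, τ = 51.65 × 0.39 = 20.14 N·m counterclockwise.
Net moment of known loads = 1058 N·m counterclockwise.
An unknown mass m at 7.28 m has arm 1.99 m; its moment is m·g·1.99 clockwise.
For rotational equilibrium, m × 9.8 × 1.99 = 1058, so m = 1058 / (9.8 × 1.99) = 54.3 kg.

m ≈ 54.3 kg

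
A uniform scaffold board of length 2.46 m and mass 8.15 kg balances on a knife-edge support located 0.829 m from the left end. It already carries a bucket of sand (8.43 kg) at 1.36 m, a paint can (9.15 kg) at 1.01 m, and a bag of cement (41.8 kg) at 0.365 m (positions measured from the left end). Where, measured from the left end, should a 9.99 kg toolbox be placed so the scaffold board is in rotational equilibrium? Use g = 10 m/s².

About the knife-edge support (at 0.829 m from the left end):
Beam weight: 8.15 × 10 = 81.5 N down at 1.23 m → arm 0.401 m, τ = 81.5 × 0.401 = 32.68 N·m clockwise.
Bucket of sand: 8.43 × 10 = 84.3 N down at 1.36 m → arm 0.531 m, τ = 84.3 × 0.531 = 44.76 N·m clockwise.
Paint can: 9.15 × 10 = 91.5 N down at 1.01 m → arm 0.181 m, τ = 91.5 × 0.181 = 16.56 N·m clockwise.
Bag of cement: 41.8 × 10 = 418 N down at 0.365 m → arm 0.464 m, τ = 418 × 0.464 = 194 N·m counterclockwise.
Net moment of existing loads = 100 N·m counterclockwise.
The toolbox weighs 9.99 × 10 = 99.9 N and must supply an equal clockwise moment, so its lever arm about the knife-edge support is 100 / 99.9 = 1 m.
That puts it at 0.829 + 1 = 1.83 m from the left end.

x ≈ 1.83 m from the left end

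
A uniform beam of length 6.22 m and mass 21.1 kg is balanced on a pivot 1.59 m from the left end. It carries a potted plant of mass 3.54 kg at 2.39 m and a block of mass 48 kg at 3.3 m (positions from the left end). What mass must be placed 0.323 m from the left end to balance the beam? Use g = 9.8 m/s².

About the pivot (at 1.59 m from the left end):
Beam weight: 21.1 × 9.8 = 206.8 N down at 3.11 m → arm 1.52 m, τ = 206.8 × 1.52 = 314.3 N·m clockwise.
Potted plant: 3.54 × 9.8 = 34.69 N down at 2.39 m → arm 0.8 m, τ = 34.69 × 0.8 = 27.75 N·m clockwise.
Block: 48 × 9.8 = 470.4 N down at 3.3 m → arm 1.71 m, τ = 470.4 × 1.71 = 804.4 N·m clockwise.
Net moment of known loads = 1146 N·m clockwise.
An unknown mass m at 0.323 m has arm 1.267 m; its moment is m·g·1.267 counterclockwise.
Setting net torque to zero: m × 9.8 × 1.267 = 1146 → m = 1146 / (9.8 × 1.267) = 92.3 kg.

m ≈ 92.3 kg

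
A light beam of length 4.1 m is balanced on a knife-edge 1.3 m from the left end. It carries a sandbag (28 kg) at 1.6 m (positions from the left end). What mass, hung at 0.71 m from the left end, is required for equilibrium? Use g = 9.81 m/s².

m ≈ 14.2 kg

About the knife-edge (at 1.3 m from the left end):
Sandbag: 28 × 9.81 = 274.7 N down at 1.6 m → arm 0.3 m, τ = 274.7 × 0.3 = 82.41 N·m clockwise.
Net moment of known loads = 82.41 N·m clockwise.
An unknown mass m at 0.71 m has arm 0.59 m; its moment is m·g·0.59 counterclockwise.
Στ = 0 ⇒ m × 9.81 × 0.59 = 82.41 ⇒ m = 82.41 / (9.81 × 0.59) = 14.2 kg.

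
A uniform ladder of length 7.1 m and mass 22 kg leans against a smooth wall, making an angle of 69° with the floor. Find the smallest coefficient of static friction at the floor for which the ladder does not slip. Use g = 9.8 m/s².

Choose the foot of the ladder as the axis so the floor normal and friction both act there and drop out.
Ladder weight 22×9.8 = 215.6 N acts at 3.55 m along the ladder; its horizontal arm is 3.55·cos69° = 1.272 m → τ = 274.2 N·m clockwise.
Wall normal N acts horizontally at the top; its moment arm is the height L sinθ = 7.1·sin69° = 6.628 m, counterclockwise.
Balancing moments: N × 6.628 = 274.2, giving N = 41.37 N.
ΣFx = 0 ⇒ f = N_wall = 41.37 N. ΣFy = 0 ⇒ N_floor = 215.6 N.
μ_min = f / N_floor = 41.37 / 215.6 = 0.192.

μ_min ≈ 0.192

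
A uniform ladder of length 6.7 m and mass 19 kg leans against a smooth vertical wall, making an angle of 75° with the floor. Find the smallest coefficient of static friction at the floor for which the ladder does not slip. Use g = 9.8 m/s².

μ_min ≈ 0.134

Sum moments about the foot of the ladder (the floor normal and friction both act there and drop out).
Ladder weight 19×9.8 = 186.2 N acts at 3.35 m along the ladder; its horizontal arm is 3.35·cos75° = 0.867 m → τ = 161.4 N·m clockwise.
Wall normal N acts horizontally at the top; its moment arm is the height L sinθ = 6.7·sin75° = 6.472 m, counterclockwise.
Στ = 0 ⇒ N × 6.472 = 161.4 ⇒ N = 24.94 N.
ΣFx = 0 ⇒ f = N_wall = 24.94 N. ΣFy = 0 ⇒ N_floor = 186.2 N.
μ_min = f / N_floor = 24.94 / 186.2 = 0.134.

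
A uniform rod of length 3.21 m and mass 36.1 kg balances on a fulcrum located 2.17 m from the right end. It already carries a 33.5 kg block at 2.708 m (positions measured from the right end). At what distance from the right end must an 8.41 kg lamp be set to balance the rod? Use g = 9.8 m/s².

Choose the fulcrum (at 2.17 m from the right end) as the axis so the support reaction has zero arm there.
Beam weight: 36.1 × 9.8 = 353.8 N down at 1.605 m → arm 0.565 m, τ = 353.8 × 0.565 = 199.9 N·m clockwise.
Block: 33.5 × 9.8 = 328.3 N down at 2.708 m → arm 0.538 m, τ = 328.3 × 0.538 = 176.6 N·m counterclockwise.
Net moment of existing loads = 23.3 N·m clockwise.
The lamp weighs 8.41 × 9.8 = 82.42 N and must supply an equal counterclockwise moment, so its lever arm about the fulcrum is 23.3 / 82.42 = 0.283 m.
That puts it at 2.17 + 0.283 = 2.45 m from the right end.

x ≈ 2.45 m from the right end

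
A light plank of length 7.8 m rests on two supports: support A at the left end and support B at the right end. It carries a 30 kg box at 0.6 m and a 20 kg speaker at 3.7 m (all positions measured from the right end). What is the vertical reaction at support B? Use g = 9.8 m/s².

R_B ≈ 374 N

Take moments about support A.
Box: 30 × 9.8 = 294 N down at 0.6 m → arm 7.2 m, τ = 294 × 7.2 = 2117 N·m clockwise.
Speaker: 20 × 9.8 = 196 N down at 3.7 m → arm 4.1 m, τ = 196 × 4.1 = 803.6 N·m clockwise.
Net load moment about support A = 2921 N·m clockwise.
Reaction R at support B is upward at 0 m, arm 7.8 m → moment R × 7.8 counterclockwise.
For rotational equilibrium, R × 7.8 = 2921, so R = 374 N.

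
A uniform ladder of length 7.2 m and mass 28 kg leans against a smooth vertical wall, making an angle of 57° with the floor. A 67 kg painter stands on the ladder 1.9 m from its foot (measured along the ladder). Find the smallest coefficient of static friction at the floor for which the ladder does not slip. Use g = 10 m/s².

Take moments about the foot of the ladder.
Ladder weight 28×10 = 280 N acts at 3.6 m along the ladder; its horizontal arm is 3.6·cos57° = 1.961 m → τ = 549.1 N·m clockwise.
Painter: 67×10 = 670 N at 1.9 m → arm 1.035 m → τ = 693.4 N·m clockwise.
Wall normal N acts horizontally at the top; its moment arm is the height L sinθ = 7.2·sin57° = 6.038 m, counterclockwise.
Balancing moments: N × 6.038 = 1242, giving N = 205.7 N.
ΣFx = 0 ⇒ f = N_wall = 205.7 N. ΣFy = 0 ⇒ N_floor = 950 N.
μ_min = f / N_floor = 205.7 / 950 = 0.217.

μ_min ≈ 0.217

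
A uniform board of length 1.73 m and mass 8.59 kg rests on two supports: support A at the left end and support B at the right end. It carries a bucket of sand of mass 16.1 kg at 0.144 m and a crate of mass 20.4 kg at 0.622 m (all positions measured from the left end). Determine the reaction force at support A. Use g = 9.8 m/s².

R_A ≈ 315 N

About support B:
Beam weight: 8.59 × 9.8 = 84.18 N down at 0.865 m → arm 0.865 m, τ = 84.18 × 0.865 = 72.82 N·m counterclockwise.
Bucket of sand: 16.1 × 9.8 = 157.8 N down at 0.144 m → arm 1.586 m, τ = 157.8 × 1.586 = 250.3 N·m counterclockwise.
Crate: 20.4 × 9.8 = 199.9 N down at 0.622 m → arm 1.108 m, τ = 199.9 × 1.108 = 221.5 N·m counterclockwise.
Net load moment about support B = 544.6 N·m counterclockwise.
Reaction R at support A is upward at 0 m, arm 1.73 m → moment R × 1.73 clockwise.
Setting net torque to zero: R × 1.73 = 544.6 → R = 315 N.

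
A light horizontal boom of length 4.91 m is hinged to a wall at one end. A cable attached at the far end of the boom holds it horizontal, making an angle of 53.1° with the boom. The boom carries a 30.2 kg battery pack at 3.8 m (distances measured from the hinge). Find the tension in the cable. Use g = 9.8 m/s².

Sum moments about the hinge (the unknown hinge reaction has zero arm there).
Battery pack: 30.2 × 9.8 = 296 N down at 3.8 m → arm 3.8 m, τ = 296 × 3.8 = 1125 N·m clockwise.
Total clockwise load moment = 1125 N·m.
The cable tension T acts at 4.91 m; only its component perpendicular to the boom, T sinθ, produces torque. sin 53.1° = 0.7997.
Στ = 0 ⇒ T × 4.91 × 0.7997 = 1125 ⇒ T = 1125 / 3.927 = 286 N.

T ≈ 286 N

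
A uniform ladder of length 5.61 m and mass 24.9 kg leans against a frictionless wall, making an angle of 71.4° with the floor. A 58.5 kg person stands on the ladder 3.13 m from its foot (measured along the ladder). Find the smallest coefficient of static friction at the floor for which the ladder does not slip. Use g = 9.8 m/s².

About the foot of the ladder:
Ladder weight 24.9×9.8 = 244 N acts at 2.805 m along the ladder; its horizontal arm is 2.805·cos71.4° = 0.8947 m → τ = 218.3 N·m clockwise.
Person: 58.5×9.8 = 573.3 N at 3.13 m → arm 0.9983 m → τ = 572.3 N·m clockwise.
Wall normal N acts horizontally at the top; its moment arm is the height L sinθ = 5.61·sin71.4° = 5.317 m, counterclockwise.
For rotational equilibrium, N × 5.317 = 790.6, so N = 148.7 N.
ΣFx = 0 ⇒ f = N_wall = 148.7 N. ΣFy = 0 ⇒ N_floor = 817.3 N.
μ_min = f / N_floor = 148.7 / 817.3 = 0.182.

μ_min ≈ 0.182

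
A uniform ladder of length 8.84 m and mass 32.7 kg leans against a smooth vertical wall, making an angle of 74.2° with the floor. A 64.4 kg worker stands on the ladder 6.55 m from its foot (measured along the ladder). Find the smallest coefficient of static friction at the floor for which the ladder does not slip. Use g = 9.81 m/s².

μ_min ≈ 0.187

Choose the foot of the ladder as the axis so the floor normal and friction both act there and drop out.
Ladder weight 32.7×9.81 = 320.8 N acts at 4.42 m along the ladder; its horizontal arm is 4.42·cos74.2° = 1.203 m → τ = 385.9 N·m clockwise.
Worker: 64.4×9.81 = 631.8 N at 6.55 m → arm 1.783 m → τ = 1126 N·m clockwise.
Wall normal N acts horizontally at the top; its moment arm is the height L sinθ = 8.84·sin74.2° = 8.506 m, counterclockwise.
Balancing moments: N × 8.506 = 1512, giving N = 177.8 N.
ΣFx = 0 ⇒ f = N_wall = 177.8 N. ΣFy = 0 ⇒ N_floor = 952.6 N.
μ_min = f / N_floor = 177.8 / 952.6 = 0.187.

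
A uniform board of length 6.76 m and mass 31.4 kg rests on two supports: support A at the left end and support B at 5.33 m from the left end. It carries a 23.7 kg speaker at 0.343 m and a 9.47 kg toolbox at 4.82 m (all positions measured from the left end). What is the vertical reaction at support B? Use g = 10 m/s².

Take moments about support A.
Beam weight: 31.4 × 10 = 314 N down at 3.38 m → arm 3.38 m, τ = 314 × 3.38 = 1061 N·m clockwise.
Speaker: 23.7 × 10 = 237 N down at 0.343 m → arm 0.343 m, τ = 237 × 0.343 = 81.29 N·m clockwise.
Toolbox: 9.47 × 10 = 94.7 N down at 4.82 m → arm 4.82 m, τ = 94.7 × 4.82 = 456.5 N·m clockwise.
Net load moment about support A = 1599 N·m clockwise.
Reaction R at support B is upward at 5.33 m, arm 5.33 m → moment R × 5.33 counterclockwise.
Balancing moments: R × 5.33 = 1599, giving R = 300 N.

R_B ≈ 300 N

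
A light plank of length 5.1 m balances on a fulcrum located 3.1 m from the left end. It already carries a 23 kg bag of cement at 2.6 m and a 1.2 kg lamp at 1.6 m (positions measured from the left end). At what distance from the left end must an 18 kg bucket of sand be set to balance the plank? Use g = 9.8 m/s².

Take moments about the fulcrum (at 3.1 m from the left end).
Bag of cement: 23 × 9.8 = 225.4 N down at 2.6 m → arm 0.5 m, τ = 225.4 × 0.5 = 112.7 N·m counterclockwise.
Lamp: 1.2 × 9.8 = 11.76 N down at 1.6 m → arm 1.5 m, τ = 11.76 × 1.5 = 17.64 N·m counterclockwise.
Net moment of existing loads = 130.3 N·m counterclockwise.
The bucket of sand weighs 18 × 9.8 = 176.4 N and must supply an equal clockwise moment, so its lever arm about the fulcrum is 130.3 / 176.4 = 0.739 m.
That puts it at 3.1 + 0.739 = 3.84 m from the left end.

x ≈ 3.84 m from the left end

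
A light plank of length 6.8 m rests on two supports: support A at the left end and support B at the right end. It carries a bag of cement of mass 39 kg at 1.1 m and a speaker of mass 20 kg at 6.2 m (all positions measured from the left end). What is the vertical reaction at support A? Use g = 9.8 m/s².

R_A ≈ 338 N

Take moments about support B.
Bag of cement: 39 × 9.8 = 382.2 N down at 1.1 m → arm 5.7 m, τ = 382.2 × 5.7 = 2179 N·m counterclockwise.
Speaker: 20 × 9.8 = 196 N down at 6.2 m → arm 0.6 m, τ = 196 × 0.6 = 117.6 N·m counterclockwise.
Net load moment about support B = 2297 N·m counterclockwise.
Reaction R at support A is upward at 0 m, arm 6.8 m → moment R × 6.8 clockwise.
Setting net torque to zero: R × 6.8 = 2297 → R = 338 N.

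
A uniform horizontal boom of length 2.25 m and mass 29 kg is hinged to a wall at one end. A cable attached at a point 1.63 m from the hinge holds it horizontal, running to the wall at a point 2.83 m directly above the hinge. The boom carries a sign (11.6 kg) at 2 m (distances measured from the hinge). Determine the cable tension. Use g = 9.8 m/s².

Take moments about the hinge.
Beam weight: 29 × 9.8 = 284.2 N down at 1.125 m → arm 1.125 m, τ = 284.2 × 1.125 = 319.7 N·m clockwise.
Sign: 11.6 × 9.8 = 113.7 N down at 2 m → arm 2 m, τ = 113.7 × 2 = 227.4 N·m clockwise.
Total clockwise load moment = 547.1 N·m.
The cable tension T acts at 1.63 m; only its component perpendicular to the boom, T sinθ, produces torque. sinθ = h/√(h²+d²) = 2.83/√(2.83²+1.63²) = 0.8665.
Setting net torque to zero: T × 1.63 × 0.8665 = 547.1 → T = 547.1 / 1.412 = 387 N.

T ≈ 387 N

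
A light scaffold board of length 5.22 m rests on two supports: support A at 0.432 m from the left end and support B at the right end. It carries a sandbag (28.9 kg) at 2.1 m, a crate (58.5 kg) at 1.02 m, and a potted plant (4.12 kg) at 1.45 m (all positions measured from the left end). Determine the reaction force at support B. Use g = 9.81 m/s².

About support A:
Sandbag: 28.9 × 9.81 = 283.5 N down at 2.1 m → arm 1.668 m, τ = 283.5 × 1.668 = 472.9 N·m clockwise.
Crate: 58.5 × 9.81 = 573.9 N down at 1.02 m → arm 0.588 m, τ = 573.9 × 0.588 = 337.5 N·m clockwise.
Potted plant: 4.12 × 9.81 = 40.42 N down at 1.45 m → arm 1.018 m, τ = 40.42 × 1.018 = 41.15 N·m clockwise.
Net load moment about support A = 851.5 N·m clockwise.
Reaction R at support B is upward at 5.22 m, arm 4.788 m → moment R × 4.788 counterclockwise.
Setting net torque to zero: R × 4.788 = 851.5 → R = 178 N.

R_B ≈ 178 N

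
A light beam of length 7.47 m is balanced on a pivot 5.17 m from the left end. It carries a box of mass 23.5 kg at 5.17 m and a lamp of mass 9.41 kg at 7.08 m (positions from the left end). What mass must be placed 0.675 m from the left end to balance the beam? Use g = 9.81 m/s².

Choose the pivot (at 5.17 m from the left end) as the axis so the support reaction has zero arm there.
Box: acts at the pivot, moment arm 0 → no torque.
Lamp: 9.41 × 9.81 = 92.31 N down at 7.08 m → arm 1.91 m, τ = 92.31 × 1.91 = 176.3 N·m clockwise.
Net moment of known loads = 176.3 N·m clockwise.
An unknown mass m at 0.675 m has arm 4.495 m; its moment is m·g·4.495 counterclockwise.
Setting net torque to zero: m × 9.81 × 4.495 = 176.3 → m = 176.3 / (9.81 × 4.495) = 4 kg.

m ≈ 4 kg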